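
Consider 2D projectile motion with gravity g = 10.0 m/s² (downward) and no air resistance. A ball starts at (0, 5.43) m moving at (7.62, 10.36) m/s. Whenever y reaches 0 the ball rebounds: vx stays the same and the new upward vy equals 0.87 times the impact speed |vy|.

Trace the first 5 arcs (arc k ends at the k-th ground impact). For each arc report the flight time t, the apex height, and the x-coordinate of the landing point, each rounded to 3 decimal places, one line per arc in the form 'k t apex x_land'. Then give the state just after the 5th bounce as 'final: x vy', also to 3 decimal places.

Arc 1: start y=5.430, vy=10.360 → t=2.505, apex=10.796, x_land=19.092, impact vy=-14.695
  bounce: vy ← 0.87·14.695 = 12.784
Arc 2: start y=0.000, vy=12.784 → t=2.557, apex=8.172, x_land=38.575, impact vy=-12.784
  bounce: vy ← 0.87·12.784 = 11.122
Arc 3: start y=0.000, vy=11.122 → t=2.224, apex=6.185, x_land=55.525, impact vy=-11.122
  bounce: vy ← 0.87·11.122 = 9.676
Arc 4: start y=0.000, vy=9.676 → t=1.935, apex=4.682, x_land=70.272, impact vy=-9.676
  bounce: vy ← 0.87·9.676 = 8.418
Arc 5: start y=0.000, vy=8.418 → t=1.684, apex=3.544, x_land=83.102, impact vy=-8.418
  bounce: vy ← 0.87·8.418 = 7.324

1 2.505 10.796 19.092
2 2.557 8.172 38.575
3 2.224 6.185 55.525
4 1.935 4.682 70.272
5 1.684 3.544 83.102
final: 83.102 7.324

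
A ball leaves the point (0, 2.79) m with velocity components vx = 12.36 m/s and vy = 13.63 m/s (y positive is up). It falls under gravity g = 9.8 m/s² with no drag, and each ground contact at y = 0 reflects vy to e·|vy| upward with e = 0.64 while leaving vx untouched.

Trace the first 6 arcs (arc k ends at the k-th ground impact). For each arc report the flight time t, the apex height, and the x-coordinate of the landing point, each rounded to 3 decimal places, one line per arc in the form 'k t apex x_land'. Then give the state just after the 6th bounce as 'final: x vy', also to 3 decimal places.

Arc 1: start y=2.790, vy=13.630 → t=2.973, apex=12.268, x_land=36.748, impact vy=-15.507
  bounce: vy ← 0.64·15.507 = 9.924
Arc 2: start y=0.000, vy=9.924 → t=2.025, apex=5.025, x_land=61.782, impact vy=-9.924
  bounce: vy ← 0.64·9.924 = 6.352
Arc 3: start y=0.000, vy=6.352 → t=1.296, apex=2.058, x_land=77.803, impact vy=-6.352
  bounce: vy ← 0.64·6.352 = 4.065
Arc 4: start y=0.000, vy=4.065 → t=0.830, apex=0.843, x_land=88.057, impact vy=-4.065
  bounce: vy ← 0.64·4.065 = 2.602
Arc 5: start y=0.000, vy=2.602 → t=0.531, apex=0.345, x_land=94.619, impact vy=-2.602
  bounce: vy ← 0.64·2.602 = 1.665
Arc 6: start y=0.000, vy=1.665 → t=0.340, apex=0.141, x_land=98.819, impact vy=-1.665
  bounce: vy ← 0.64·1.665 = 1.066

1 2.973 12.268 36.748
2 2.025 5.025 61.782
3 1.296 2.058 77.803
4 0.830 0.843 88.057
5 0.531 0.345 94.619
6 0.340 0.141 98.819
final: 98.819 1.066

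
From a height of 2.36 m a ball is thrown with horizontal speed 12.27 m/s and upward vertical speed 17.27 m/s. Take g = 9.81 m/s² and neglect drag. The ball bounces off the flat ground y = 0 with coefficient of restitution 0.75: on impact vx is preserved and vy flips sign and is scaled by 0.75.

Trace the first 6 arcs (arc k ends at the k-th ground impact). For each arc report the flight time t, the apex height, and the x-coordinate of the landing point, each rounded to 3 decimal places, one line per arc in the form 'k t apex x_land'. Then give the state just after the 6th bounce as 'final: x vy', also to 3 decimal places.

Arc 1: start y=2.360, vy=17.270 → t=3.653, apex=17.561, x_land=44.818, impact vy=-18.562
  bounce: vy ← 0.75·18.562 = 13.922
Arc 2: start y=0.000, vy=13.922 → t=2.838, apex=9.878, x_land=79.643, impact vy=-13.922
  bounce: vy ← 0.75·13.922 = 10.441
Arc 3: start y=0.000, vy=10.441 → t=2.129, apex=5.557, x_land=105.762, impact vy=-10.441
  bounce: vy ← 0.75·10.441 = 7.831
Arc 4: start y=0.000, vy=7.831 → t=1.597, apex=3.126, x_land=125.352, impact vy=-7.831
  bounce: vy ← 0.75·7.831 = 5.873
Arc 5: start y=0.000, vy=5.873 → t=1.197, apex=1.758, x_land=140.044, impact vy=-5.873
  bounce: vy ← 0.75·5.873 = 4.405
Arc 6: start y=0.000, vy=4.405 → t=0.898, apex=0.989, x_land=151.063, impact vy=-4.405
  bounce: vy ← 0.75·4.405 = 3.304

1 3.653 17.561 44.818
2 2.838 9.878 79.643
3 2.129 5.557 105.762
4 1.597 3.126 125.352
5 1.197 1.758 140.044
6 0.898 0.989 151.063
final: 151.063 3.304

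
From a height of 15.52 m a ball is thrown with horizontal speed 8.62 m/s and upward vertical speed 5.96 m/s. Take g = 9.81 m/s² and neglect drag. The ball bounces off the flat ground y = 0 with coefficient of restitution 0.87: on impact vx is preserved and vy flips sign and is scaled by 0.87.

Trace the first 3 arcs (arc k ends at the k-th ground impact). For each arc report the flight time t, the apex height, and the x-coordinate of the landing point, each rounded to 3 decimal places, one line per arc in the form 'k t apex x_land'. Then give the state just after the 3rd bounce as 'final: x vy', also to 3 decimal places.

Arc 1: start y=15.520, vy=5.960 → t=2.487, apex=17.330, x_land=21.440, impact vy=-18.440
  bounce: vy ← 0.87·18.440 = 16.043
Arc 2: start y=0.000, vy=16.043 → t=3.271, apex=13.117, x_land=49.633, impact vy=-16.043
  bounce: vy ← 0.87·16.043 = 13.957
Arc 3: start y=0.000, vy=13.957 → t=2.845, apex=9.929, x_land=74.161, impact vy=-13.957
  bounce: vy ← 0.87·13.957 = 12.143

1 2.487 17.330 21.440
2 3.271 13.117 49.633
3 2.845 9.929 74.161
final: 74.161 12.143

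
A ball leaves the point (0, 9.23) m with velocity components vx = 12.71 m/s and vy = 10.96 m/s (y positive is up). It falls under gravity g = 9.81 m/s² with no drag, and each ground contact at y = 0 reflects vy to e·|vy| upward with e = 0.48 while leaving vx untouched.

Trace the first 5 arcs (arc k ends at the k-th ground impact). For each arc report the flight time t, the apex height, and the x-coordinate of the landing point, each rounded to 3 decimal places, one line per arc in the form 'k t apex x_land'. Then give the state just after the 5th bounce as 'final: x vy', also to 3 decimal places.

1 2.886 15.352 36.686
2 1.698 3.537 58.273
3 0.815 0.815 68.634
4 0.391 0.188 73.608
5 0.188 0.043 75.995
final: 75.995 0.442

Arc 1: start y=9.230, vy=10.960 → t=2.886, apex=15.352, x_land=36.686, impact vy=-17.356
  bounce: vy ← 0.48·17.356 = 8.331
Arc 2: start y=0.000, vy=8.331 → t=1.698, apex=3.537, x_land=58.273, impact vy=-8.331
  bounce: vy ← 0.48·8.331 = 3.999
Arc 3: start y=0.000, vy=3.999 → t=0.815, apex=0.815, x_land=68.634, impact vy=-3.999
  bounce: vy ← 0.48·3.999 = 1.919
Arc 4: start y=0.000, vy=1.919 → t=0.391, apex=0.188, x_land=73.608, impact vy=-1.919
  bounce: vy ← 0.48·1.919 = 0.921
Arc 5: start y=0.000, vy=0.921 → t=0.188, apex=0.043, x_land=75.995, impact vy=-0.921
  bounce: vy ← 0.48·0.921 = 0.442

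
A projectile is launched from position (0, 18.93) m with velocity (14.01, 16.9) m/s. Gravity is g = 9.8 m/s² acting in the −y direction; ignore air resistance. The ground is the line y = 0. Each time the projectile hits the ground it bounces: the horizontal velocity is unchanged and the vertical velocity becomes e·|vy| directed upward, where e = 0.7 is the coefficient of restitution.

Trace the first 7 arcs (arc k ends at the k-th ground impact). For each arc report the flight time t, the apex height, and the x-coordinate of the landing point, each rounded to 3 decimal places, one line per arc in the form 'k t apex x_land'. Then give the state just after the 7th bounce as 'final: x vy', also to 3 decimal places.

Arc 1: start y=18.930, vy=16.900 → t=4.339, apex=33.502, x_land=60.793, impact vy=-25.625
  bounce: vy ← 0.7·25.625 = 17.937
Arc 2: start y=0.000, vy=17.937 → t=3.661, apex=16.416, x_land=112.080, impact vy=-17.937
  bounce: vy ← 0.7·17.937 = 12.556
Arc 3: start y=0.000, vy=12.556 → t=2.562, apex=8.044, x_land=147.980, impact vy=-12.556
  bounce: vy ← 0.7·12.556 = 8.789
Arc 4: start y=0.000, vy=8.789 → t=1.794, apex=3.941, x_land=173.111, impact vy=-8.789
  bounce: vy ← 0.7·8.789 = 6.153
Arc 5: start y=0.000, vy=6.153 → t=1.256, apex=1.931, x_land=190.702, impact vy=-6.153
  bounce: vy ← 0.7·6.153 = 4.307
Arc 6: start y=0.000, vy=4.307 → t=0.879, apex=0.946, x_land=203.016, impact vy=-4.307
  bounce: vy ← 0.7·4.307 = 3.015
Arc 7: start y=0.000, vy=3.015 → t=0.615, apex=0.464, x_land=211.636, impact vy=-3.015
  bounce: vy ← 0.7·3.015 = 2.110

1 4.339 33.502 60.793
2 3.661 16.416 112.080
3 2.562 8.044 147.980
4 1.794 3.941 173.111
5 1.256 1.931 190.702
6 0.879 0.946 203.016
7 0.615 0.464 211.636
final: 211.636 2.110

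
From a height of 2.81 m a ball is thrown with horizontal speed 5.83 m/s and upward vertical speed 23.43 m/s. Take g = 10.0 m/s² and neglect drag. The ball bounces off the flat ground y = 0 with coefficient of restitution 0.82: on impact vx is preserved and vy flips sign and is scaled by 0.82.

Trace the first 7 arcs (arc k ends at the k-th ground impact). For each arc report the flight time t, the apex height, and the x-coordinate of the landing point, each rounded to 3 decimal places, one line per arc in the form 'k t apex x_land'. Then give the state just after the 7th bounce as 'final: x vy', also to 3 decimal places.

Arc 1: start y=2.810, vy=23.430 → t=4.803, apex=30.258, x_land=28.002, impact vy=-24.600
  bounce: vy ← 0.82·24.600 = 20.172
Arc 2: start y=0.000, vy=20.172 → t=4.034, apex=20.346, x_land=51.522, impact vy=-20.172
  bounce: vy ← 0.82·20.172 = 16.541
Arc 3: start y=0.000, vy=16.541 → t=3.308, apex=13.680, x_land=70.809, impact vy=-16.541
  bounce: vy ← 0.82·16.541 = 13.564
Arc 4: start y=0.000, vy=13.564 → t=2.713, apex=9.199, x_land=86.624, impact vy=-13.564
  bounce: vy ← 0.82·13.564 = 11.122
Arc 5: start y=0.000, vy=11.122 → t=2.224, apex=6.185, x_land=99.593, impact vy=-11.122
  bounce: vy ← 0.82·11.122 = 9.120
Arc 6: start y=0.000, vy=9.120 → t=1.824, apex=4.159, x_land=110.227, impact vy=-9.120
  bounce: vy ← 0.82·9.120 = 7.479
Arc 7: start y=0.000, vy=7.479 → t=1.496, apex=2.796, x_land=118.947, impact vy=-7.479
  bounce: vy ← 0.82·7.479 = 6.132

1 4.803 30.258 28.002
2 4.034 20.346 51.522
3 3.308 13.680 70.809
4 2.713 9.199 86.624
5 2.224 6.185 99.593
6 1.824 4.159 110.227
7 1.496 2.796 118.947
final: 118.947 6.132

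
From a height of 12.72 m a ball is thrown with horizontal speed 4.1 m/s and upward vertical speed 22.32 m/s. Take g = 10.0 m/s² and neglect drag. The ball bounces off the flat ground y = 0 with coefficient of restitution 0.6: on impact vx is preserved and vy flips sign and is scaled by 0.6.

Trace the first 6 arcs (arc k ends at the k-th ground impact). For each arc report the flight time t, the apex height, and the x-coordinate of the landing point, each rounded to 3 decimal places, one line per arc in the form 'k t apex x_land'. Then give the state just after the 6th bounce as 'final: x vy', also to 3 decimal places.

1 4.975 37.629 20.399
2 3.292 13.546 33.896
3 1.975 4.877 41.994
4 1.185 1.756 46.853
5 0.711 0.632 49.769
6 0.427 0.228 51.518
final: 51.518 1.280

Arc 1: start y=12.720, vy=22.320 → t=4.975, apex=37.629, x_land=20.399, impact vy=-27.433
  bounce: vy ← 0.6·27.433 = 16.460
Arc 2: start y=0.000, vy=16.460 → t=3.292, apex=13.546, x_land=33.896, impact vy=-16.460
  bounce: vy ← 0.6·16.460 = 9.876
Arc 3: start y=0.000, vy=9.876 → t=1.975, apex=4.877, x_land=41.994, impact vy=-9.876
  bounce: vy ← 0.6·9.876 = 5.926
Arc 4: start y=0.000, vy=5.926 → t=1.185, apex=1.756, x_land=46.853, impact vy=-5.926
  bounce: vy ← 0.6·5.926 = 3.555
Arc 5: start y=0.000, vy=3.555 → t=0.711, apex=0.632, x_land=49.769, impact vy=-3.555
  bounce: vy ← 0.6·3.555 = 2.133
Arc 6: start y=0.000, vy=2.133 → t=0.427, apex=0.228, x_land=51.518, impact vy=-2.133
  bounce: vy ← 0.6·2.133 = 1.280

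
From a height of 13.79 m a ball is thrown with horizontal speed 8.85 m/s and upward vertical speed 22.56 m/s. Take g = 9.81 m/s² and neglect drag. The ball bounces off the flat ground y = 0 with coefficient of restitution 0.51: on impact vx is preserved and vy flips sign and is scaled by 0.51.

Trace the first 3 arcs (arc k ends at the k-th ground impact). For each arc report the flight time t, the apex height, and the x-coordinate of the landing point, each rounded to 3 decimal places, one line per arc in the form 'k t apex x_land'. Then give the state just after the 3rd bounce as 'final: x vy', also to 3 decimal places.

Arc 1: start y=13.790, vy=22.560 → t=5.146, apex=39.731, x_land=45.540, impact vy=-27.920
  bounce: vy ← 0.51·27.920 = 14.239
Arc 2: start y=0.000, vy=14.239 → t=2.903, apex=10.334, x_land=71.231, impact vy=-14.239
  bounce: vy ← 0.51·14.239 = 7.262
Arc 3: start y=0.000, vy=7.262 → t=1.481, apex=2.688, x_land=84.334, impact vy=-7.262
  bounce: vy ← 0.51·7.262 = 3.704

1 5.146 39.731 45.540
2 2.903 10.334 71.231
3 1.481 2.688 84.334
final: 84.334 3.704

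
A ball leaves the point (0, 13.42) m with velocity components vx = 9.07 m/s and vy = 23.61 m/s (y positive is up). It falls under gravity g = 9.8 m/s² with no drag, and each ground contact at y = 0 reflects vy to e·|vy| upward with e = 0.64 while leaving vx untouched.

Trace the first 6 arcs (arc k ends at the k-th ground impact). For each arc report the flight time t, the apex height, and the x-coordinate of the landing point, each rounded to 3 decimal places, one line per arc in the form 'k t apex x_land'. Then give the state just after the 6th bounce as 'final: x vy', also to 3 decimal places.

Arc 1: start y=13.420, vy=23.610 → t=5.332, apex=41.860, x_land=48.361, impact vy=-28.644
  bounce: vy ← 0.64·28.644 = 18.332
Arc 2: start y=0.000, vy=18.332 → t=3.741, apex=17.146, x_land=82.294, impact vy=-18.332
  bounce: vy ← 0.64·18.332 = 11.732
Arc 3: start y=0.000, vy=11.732 → t=2.394, apex=7.023, x_land=104.011, impact vy=-11.732
  bounce: vy ← 0.64·11.732 = 7.509
Arc 4: start y=0.000, vy=7.509 → t=1.532, apex=2.877, x_land=117.910, impact vy=-7.509
  bounce: vy ← 0.64·7.509 = 4.806
Arc 5: start y=0.000, vy=4.806 → t=0.981, apex=1.178, x_land=126.806, impact vy=-4.806
  bounce: vy ← 0.64·4.806 = 3.076
Arc 6: start y=0.000, vy=3.076 → t=0.628, apex=0.483, x_land=132.499, impact vy=-3.076
  bounce: vy ← 0.64·3.076 = 1.968

1 5.332 41.860 48.361
2 3.741 17.146 82.294
3 2.394 7.023 104.011
4 1.532 2.877 117.910
5 0.981 1.178 126.806
6 0.628 0.483 132.499
final: 132.499 1.968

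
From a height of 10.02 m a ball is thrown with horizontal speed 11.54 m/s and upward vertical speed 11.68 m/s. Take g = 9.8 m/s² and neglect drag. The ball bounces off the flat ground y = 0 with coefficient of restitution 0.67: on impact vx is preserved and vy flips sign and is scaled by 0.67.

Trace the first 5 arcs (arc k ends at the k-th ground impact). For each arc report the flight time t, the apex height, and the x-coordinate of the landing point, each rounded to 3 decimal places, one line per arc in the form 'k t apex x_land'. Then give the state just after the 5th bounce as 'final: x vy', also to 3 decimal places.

Arc 1: start y=10.020, vy=11.680 → t=3.053, apex=16.980, x_land=35.236, impact vy=-18.243
  bounce: vy ← 0.67·18.243 = 12.223
Arc 2: start y=0.000, vy=12.223 → t=2.494, apex=7.622, x_land=64.022, impact vy=-12.223
  bounce: vy ← 0.67·12.223 = 8.189
Arc 3: start y=0.000, vy=8.189 → t=1.671, apex=3.422, x_land=83.309, impact vy=-8.189
  bounce: vy ← 0.67·8.189 = 5.487
Arc 4: start y=0.000, vy=5.487 → t=1.120, apex=1.536, x_land=96.231, impact vy=-5.487
  bounce: vy ← 0.67·5.487 = 3.676
Arc 5: start y=0.000, vy=3.676 → t=0.750, apex=0.690, x_land=104.889, impact vy=-3.676
  bounce: vy ← 0.67·3.676 = 2.463

1 3.053 16.980 35.236
2 2.494 7.622 64.022
3 1.671 3.422 83.309
4 1.120 1.536 96.231
5 0.750 0.690 104.889
final: 104.889 2.463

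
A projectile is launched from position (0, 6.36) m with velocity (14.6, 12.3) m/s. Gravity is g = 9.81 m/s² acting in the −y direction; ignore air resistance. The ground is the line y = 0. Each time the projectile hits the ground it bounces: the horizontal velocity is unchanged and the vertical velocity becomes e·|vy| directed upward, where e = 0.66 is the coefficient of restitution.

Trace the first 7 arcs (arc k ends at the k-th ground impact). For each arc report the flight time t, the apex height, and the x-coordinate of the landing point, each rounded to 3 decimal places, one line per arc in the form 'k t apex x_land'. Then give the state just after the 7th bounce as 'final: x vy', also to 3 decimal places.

1 2.948 14.071 43.034
2 2.236 6.129 75.676
3 1.476 2.670 97.219
4 0.974 1.163 111.438
5 0.643 0.507 120.822
6 0.424 0.221 127.016
7 0.280 0.096 131.103
final: 131.103 0.906

Arc 1: start y=6.360, vy=12.300 → t=2.948, apex=14.071, x_land=43.034, impact vy=-16.615
  bounce: vy ← 0.66·16.615 = 10.966
Arc 2: start y=0.000, vy=10.966 → t=2.236, apex=6.129, x_land=75.676, impact vy=-10.966
  bounce: vy ← 0.66·10.966 = 7.238
Arc 3: start y=0.000, vy=7.238 → t=1.476, apex=2.670, x_land=97.219, impact vy=-7.238
  bounce: vy ← 0.66·7.238 = 4.777
Arc 4: start y=0.000, vy=4.777 → t=0.974, apex=1.163, x_land=111.438, impact vy=-4.777
  bounce: vy ← 0.66·4.777 = 3.153
Arc 5: start y=0.000, vy=3.153 → t=0.643, apex=0.507, x_land=120.822, impact vy=-3.153
  bounce: vy ← 0.66·3.153 = 2.081
Arc 6: start y=0.000, vy=2.081 → t=0.424, apex=0.221, x_land=127.016, impact vy=-2.081
  bounce: vy ← 0.66·2.081 = 1.373
Arc 7: start y=0.000, vy=1.373 → t=0.280, apex=0.096, x_land=131.103, impact vy=-1.373
  bounce: vy ← 0.66·1.373 = 0.906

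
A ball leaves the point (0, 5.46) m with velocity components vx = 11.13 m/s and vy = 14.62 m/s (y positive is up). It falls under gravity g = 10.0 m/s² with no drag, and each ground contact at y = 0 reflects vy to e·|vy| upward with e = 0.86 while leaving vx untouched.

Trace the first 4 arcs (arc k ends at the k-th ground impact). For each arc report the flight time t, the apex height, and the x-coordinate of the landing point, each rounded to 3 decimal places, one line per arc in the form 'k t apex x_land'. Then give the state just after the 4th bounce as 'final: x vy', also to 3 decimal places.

Arc 1: start y=5.460, vy=14.620 → t=3.259, apex=16.147, x_land=36.273, impact vy=-17.971
  bounce: vy ← 0.86·17.971 = 15.455
Arc 2: start y=0.000, vy=15.455 → t=3.091, apex=11.942, x_land=70.676, impact vy=-15.455
  bounce: vy ← 0.86·15.455 = 13.291
Arc 3: start y=0.000, vy=13.291 → t=2.658, apex=8.833, x_land=100.262, impact vy=-13.291
  bounce: vy ← 0.86·13.291 = 11.430
Arc 4: start y=0.000, vy=11.430 → t=2.286, apex=6.533, x_land=125.706, impact vy=-11.430
  bounce: vy ← 0.86·11.430 = 9.830

1 3.259 16.147 36.273
2 3.091 11.942 70.676
3 2.658 8.833 100.262
4 2.286 6.533 125.706
final: 125.706 9.830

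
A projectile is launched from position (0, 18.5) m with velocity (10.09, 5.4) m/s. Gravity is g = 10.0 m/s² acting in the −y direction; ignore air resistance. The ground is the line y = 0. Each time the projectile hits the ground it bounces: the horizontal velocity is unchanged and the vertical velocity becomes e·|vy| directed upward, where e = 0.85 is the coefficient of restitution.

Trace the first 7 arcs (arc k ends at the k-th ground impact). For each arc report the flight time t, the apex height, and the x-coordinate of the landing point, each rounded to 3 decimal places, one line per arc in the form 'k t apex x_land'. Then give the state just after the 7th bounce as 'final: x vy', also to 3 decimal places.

1 2.538 19.958 25.607
2 3.396 14.420 59.877
3 2.887 10.418 89.007
4 2.454 7.527 113.767
5 2.086 5.438 134.813
6 1.773 3.929 152.702
7 1.507 2.839 167.908
final: 167.908 6.405

Arc 1: start y=18.500, vy=5.400 → t=2.538, apex=19.958, x_land=25.607, impact vy=-19.979
  bounce: vy ← 0.85·19.979 = 16.982
Arc 2: start y=0.000, vy=16.982 → t=3.396, apex=14.420, x_land=59.877, impact vy=-16.982
  bounce: vy ← 0.85·16.982 = 14.435
Arc 3: start y=0.000, vy=14.435 → t=2.887, apex=10.418, x_land=89.007, impact vy=-14.435
  bounce: vy ← 0.85·14.435 = 12.270
Arc 4: start y=0.000, vy=12.270 → t=2.454, apex=7.527, x_land=113.767, impact vy=-12.270
  bounce: vy ← 0.85·12.270 = 10.429
Arc 5: start y=0.000, vy=10.429 → t=2.086, apex=5.438, x_land=134.813, impact vy=-10.429
  bounce: vy ← 0.85·10.429 = 8.865
Arc 6: start y=0.000, vy=8.865 → t=1.773, apex=3.929, x_land=152.702, impact vy=-8.865
  bounce: vy ← 0.85·8.865 = 7.535
Arc 7: start y=0.000, vy=7.535 → t=1.507, apex=2.839, x_land=167.908, impact vy=-7.535
  bounce: vy ← 0.85·7.535 = 6.405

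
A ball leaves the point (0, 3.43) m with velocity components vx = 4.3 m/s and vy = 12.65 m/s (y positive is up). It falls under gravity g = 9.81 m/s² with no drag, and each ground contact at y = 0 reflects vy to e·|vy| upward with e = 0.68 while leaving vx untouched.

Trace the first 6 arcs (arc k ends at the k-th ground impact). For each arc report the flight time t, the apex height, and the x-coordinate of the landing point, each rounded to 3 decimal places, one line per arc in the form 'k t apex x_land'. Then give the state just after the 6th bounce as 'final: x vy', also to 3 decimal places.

1 2.826 11.586 12.154
2 2.090 5.357 21.141
3 1.421 2.477 27.253
4 0.967 1.145 31.409
5 0.657 0.530 34.235
6 0.447 0.245 36.157
final: 36.157 1.491

Arc 1: start y=3.430, vy=12.650 → t=2.826, apex=11.586, x_land=12.154, impact vy=-15.077
  bounce: vy ← 0.68·15.077 = 10.252
Arc 2: start y=0.000, vy=10.252 → t=2.090, apex=5.357, x_land=21.141, impact vy=-10.252
  bounce: vy ← 0.68·10.252 = 6.972
Arc 3: start y=0.000, vy=6.972 → t=1.421, apex=2.477, x_land=27.253, impact vy=-6.972
  bounce: vy ← 0.68·6.972 = 4.741
Arc 4: start y=0.000, vy=4.741 → t=0.967, apex=1.145, x_land=31.409, impact vy=-4.741
  bounce: vy ← 0.68·4.741 = 3.224
Arc 5: start y=0.000, vy=3.224 → t=0.657, apex=0.530, x_land=34.235, impact vy=-3.224
  bounce: vy ← 0.68·3.224 = 2.192
Arc 6: start y=0.000, vy=2.192 → t=0.447, apex=0.245, x_land=36.157, impact vy=-2.192
  bounce: vy ← 0.68·2.192 = 1.491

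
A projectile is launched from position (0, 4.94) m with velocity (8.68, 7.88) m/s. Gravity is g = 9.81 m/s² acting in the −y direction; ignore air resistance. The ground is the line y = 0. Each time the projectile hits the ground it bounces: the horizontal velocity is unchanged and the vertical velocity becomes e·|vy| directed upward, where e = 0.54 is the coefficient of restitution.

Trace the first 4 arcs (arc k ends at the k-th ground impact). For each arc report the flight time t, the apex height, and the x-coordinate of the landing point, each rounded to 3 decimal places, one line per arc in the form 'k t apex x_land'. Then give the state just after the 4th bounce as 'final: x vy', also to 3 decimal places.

1 2.089 8.105 18.130
2 1.388 2.363 30.180
3 0.750 0.689 36.687
4 0.405 0.201 40.201
final: 40.201 1.072

Arc 1: start y=4.940, vy=7.880 → t=2.089, apex=8.105, x_land=18.130, impact vy=-12.610
  bounce: vy ← 0.54·12.610 = 6.810
Arc 2: start y=0.000, vy=6.810 → t=1.388, apex=2.363, x_land=30.180, impact vy=-6.810
  bounce: vy ← 0.54·6.810 = 3.677
Arc 3: start y=0.000, vy=3.677 → t=0.750, apex=0.689, x_land=36.687, impact vy=-3.677
  bounce: vy ← 0.54·3.677 = 1.986
Arc 4: start y=0.000, vy=1.986 → t=0.405, apex=0.201, x_land=40.201, impact vy=-1.986
  bounce: vy ← 0.54·1.986 = 1.072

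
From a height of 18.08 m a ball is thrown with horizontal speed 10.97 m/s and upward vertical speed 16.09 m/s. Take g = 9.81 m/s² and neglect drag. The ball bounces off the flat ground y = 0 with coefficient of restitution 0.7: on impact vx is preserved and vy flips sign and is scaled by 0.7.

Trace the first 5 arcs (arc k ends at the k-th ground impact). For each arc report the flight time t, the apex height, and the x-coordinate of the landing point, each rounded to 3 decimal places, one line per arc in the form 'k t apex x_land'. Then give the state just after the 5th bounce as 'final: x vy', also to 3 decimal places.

Arc 1: start y=18.080, vy=16.090 → t=4.165, apex=31.275, x_land=45.693, impact vy=-24.771
  bounce: vy ← 0.7·24.771 = 17.340
Arc 2: start y=0.000, vy=17.340 → t=3.535, apex=15.325, x_land=84.474, impact vy=-17.340
  bounce: vy ← 0.7·17.340 = 12.138
Arc 3: start y=0.000, vy=12.138 → t=2.475, apex=7.509, x_land=111.620, impact vy=-12.138
  bounce: vy ← 0.7·12.138 = 8.497
Arc 4: start y=0.000, vy=8.497 → t=1.732, apex=3.679, x_land=130.623, impact vy=-8.497
  bounce: vy ← 0.7·8.497 = 5.948
Arc 5: start y=0.000, vy=5.948 → t=1.213, apex=1.803, x_land=143.924, impact vy=-5.948
  bounce: vy ← 0.7·5.948 = 4.163

1 4.165 31.275 45.693
2 3.535 15.325 84.474
3 2.475 7.509 111.620
4 1.732 3.679 130.623
5 1.213 1.803 143.924
final: 143.924 4.163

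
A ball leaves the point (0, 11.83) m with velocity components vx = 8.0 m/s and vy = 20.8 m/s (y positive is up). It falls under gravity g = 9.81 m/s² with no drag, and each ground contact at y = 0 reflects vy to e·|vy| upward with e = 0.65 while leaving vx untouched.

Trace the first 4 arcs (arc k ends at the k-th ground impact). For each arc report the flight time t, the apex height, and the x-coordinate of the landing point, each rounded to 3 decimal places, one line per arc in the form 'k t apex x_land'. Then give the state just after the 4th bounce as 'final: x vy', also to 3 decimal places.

Arc 1: start y=11.830, vy=20.800 → t=4.748, apex=33.881, x_land=37.988, impact vy=-25.783
  bounce: vy ← 0.65·25.783 = 16.759
Arc 2: start y=0.000, vy=16.759 → t=3.417, apex=14.315, x_land=65.321, impact vy=-16.759
  bounce: vy ← 0.65·16.759 = 10.893
Arc 3: start y=0.000, vy=10.893 → t=2.221, apex=6.048, x_land=83.088, impact vy=-10.893
  bounce: vy ← 0.65·10.893 = 7.081
Arc 4: start y=0.000, vy=7.081 → t=1.444, apex=2.555, x_land=94.636, impact vy=-7.081
  bounce: vy ← 0.65·7.081 = 4.602

1 4.748 33.881 37.988
2 3.417 14.315 65.321
3 2.221 6.048 83.088
4 1.444 2.555 94.636
final: 94.636 4.602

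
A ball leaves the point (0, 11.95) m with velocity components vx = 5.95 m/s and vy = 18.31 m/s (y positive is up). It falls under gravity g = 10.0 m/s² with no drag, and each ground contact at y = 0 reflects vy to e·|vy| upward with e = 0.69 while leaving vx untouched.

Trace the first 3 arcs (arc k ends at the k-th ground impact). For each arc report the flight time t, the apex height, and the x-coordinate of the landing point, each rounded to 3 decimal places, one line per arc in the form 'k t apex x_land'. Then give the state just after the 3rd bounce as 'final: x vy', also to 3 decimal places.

Arc 1: start y=11.950, vy=18.310 → t=4.227, apex=28.713, x_land=25.153, impact vy=-23.964
  bounce: vy ← 0.69·23.964 = 16.535
Arc 2: start y=0.000, vy=16.535 → t=3.307, apex=13.670, x_land=44.829, impact vy=-16.535
  bounce: vy ← 0.69·16.535 = 11.409
Arc 3: start y=0.000, vy=11.409 → t=2.282, apex=6.508, x_land=58.406, impact vy=-11.409
  bounce: vy ← 0.69·11.409 = 7.872

1 4.227 28.713 25.153
2 3.307 13.670 44.829
3 2.282 6.508 58.406
final: 58.406 7.872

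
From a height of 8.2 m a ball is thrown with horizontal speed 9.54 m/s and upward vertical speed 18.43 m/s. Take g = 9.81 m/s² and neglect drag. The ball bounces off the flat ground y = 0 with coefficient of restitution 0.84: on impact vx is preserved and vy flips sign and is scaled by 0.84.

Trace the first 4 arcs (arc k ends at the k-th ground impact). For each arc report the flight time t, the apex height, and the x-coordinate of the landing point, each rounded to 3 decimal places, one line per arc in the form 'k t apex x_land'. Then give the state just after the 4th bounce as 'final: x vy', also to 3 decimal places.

1 4.159 25.512 39.680
2 3.831 18.001 76.232
3 3.218 12.702 106.936
4 2.703 8.962 132.727
final: 132.727 11.139

Arc 1: start y=8.200, vy=18.430 → t=4.159, apex=25.512, x_land=39.680, impact vy=-22.373
  bounce: vy ← 0.84·22.373 = 18.793
Arc 2: start y=0.000, vy=18.793 → t=3.831, apex=18.001, x_land=76.232, impact vy=-18.793
  bounce: vy ← 0.84·18.793 = 15.786
Arc 3: start y=0.000, vy=15.786 → t=3.218, apex=12.702, x_land=106.936, impact vy=-15.786
  bounce: vy ← 0.84·15.786 = 13.261
Arc 4: start y=0.000, vy=13.261 → t=2.703, apex=8.962, x_land=132.727, impact vy=-13.261
  bounce: vy ← 0.84·13.261 = 11.139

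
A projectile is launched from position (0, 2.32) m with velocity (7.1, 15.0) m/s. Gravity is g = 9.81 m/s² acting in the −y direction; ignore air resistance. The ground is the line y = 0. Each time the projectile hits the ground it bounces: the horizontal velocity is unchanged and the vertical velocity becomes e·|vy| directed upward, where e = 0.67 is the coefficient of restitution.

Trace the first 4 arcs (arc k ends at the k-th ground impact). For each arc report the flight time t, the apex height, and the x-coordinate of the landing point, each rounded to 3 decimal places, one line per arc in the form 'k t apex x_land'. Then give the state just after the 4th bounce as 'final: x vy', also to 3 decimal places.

Arc 1: start y=2.320, vy=15.000 → t=3.206, apex=13.788, x_land=22.760, impact vy=-16.447
  bounce: vy ← 0.67·16.447 = 11.020
Arc 2: start y=0.000, vy=11.020 → t=2.247, apex=6.189, x_land=38.711, impact vy=-11.020
  bounce: vy ← 0.67·11.020 = 7.383
Arc 3: start y=0.000, vy=7.383 → t=1.505, apex=2.778, x_land=49.399, impact vy=-7.383
  bounce: vy ← 0.67·7.383 = 4.947
Arc 4: start y=0.000, vy=4.947 → t=1.009, apex=1.247, x_land=56.559, impact vy=-4.947
  bounce: vy ← 0.67·4.947 = 3.314

1 3.206 13.788 22.760
2 2.247 6.189 38.711
3 1.505 2.778 49.399
4 1.009 1.247 56.559
final: 56.559 3.314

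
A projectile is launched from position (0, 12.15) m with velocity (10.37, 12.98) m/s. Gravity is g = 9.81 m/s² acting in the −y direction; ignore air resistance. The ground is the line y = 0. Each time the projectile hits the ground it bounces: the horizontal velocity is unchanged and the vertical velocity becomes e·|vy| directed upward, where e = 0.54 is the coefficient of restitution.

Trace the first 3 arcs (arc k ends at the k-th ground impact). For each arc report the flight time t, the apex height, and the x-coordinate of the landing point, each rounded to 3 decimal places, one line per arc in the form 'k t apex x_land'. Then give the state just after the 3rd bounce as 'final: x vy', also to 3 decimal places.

Arc 1: start y=12.150, vy=12.980 → t=3.379, apex=20.737, x_land=35.043, impact vy=-20.171
  bounce: vy ← 0.54·20.171 = 10.892
Arc 2: start y=0.000, vy=10.892 → t=2.221, apex=6.047, x_land=58.071, impact vy=-10.892
  bounce: vy ← 0.54·10.892 = 5.882
Arc 3: start y=0.000, vy=5.882 → t=1.199, apex=1.763, x_land=70.507, impact vy=-5.882
  bounce: vy ← 0.54·5.882 = 3.176

1 3.379 20.737 35.043
2 2.221 6.047 58.071
3 1.199 1.763 70.507
final: 70.507 3.176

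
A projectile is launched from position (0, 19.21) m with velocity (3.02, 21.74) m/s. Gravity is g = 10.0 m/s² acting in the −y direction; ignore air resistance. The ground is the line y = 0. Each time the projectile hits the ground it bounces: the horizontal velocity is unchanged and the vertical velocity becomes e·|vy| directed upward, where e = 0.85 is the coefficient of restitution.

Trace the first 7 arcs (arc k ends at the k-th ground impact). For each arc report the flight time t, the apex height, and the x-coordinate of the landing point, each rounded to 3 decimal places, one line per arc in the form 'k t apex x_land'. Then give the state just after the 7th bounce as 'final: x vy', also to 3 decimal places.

Arc 1: start y=19.210, vy=21.740 → t=5.101, apex=42.841, x_land=15.406, impact vy=-29.272
  bounce: vy ← 0.85·29.272 = 24.881
Arc 2: start y=0.000, vy=24.881 → t=4.976, apex=30.953, x_land=30.434, impact vy=-24.881
  bounce: vy ← 0.85·24.881 = 21.149
Arc 3: start y=0.000, vy=21.149 → t=4.230, apex=22.363, x_land=43.207, impact vy=-21.149
  bounce: vy ← 0.85·21.149 = 17.976
Arc 4: start y=0.000, vy=17.976 → t=3.595, apex=16.158, x_land=54.065, impact vy=-17.976
  bounce: vy ← 0.85·17.976 = 15.280
Arc 5: start y=0.000, vy=15.280 → t=3.056, apex=11.674, x_land=63.294, impact vy=-15.280
  bounce: vy ← 0.85·15.280 = 12.988
Arc 6: start y=0.000, vy=12.988 → t=2.598, apex=8.434, x_land=71.139, impact vy=-12.988
  bounce: vy ← 0.85·12.988 = 11.040
Arc 7: start y=0.000, vy=11.040 → t=2.208, apex=6.094, x_land=77.807, impact vy=-11.040
  bounce: vy ← 0.85·11.040 = 9.384

1 5.101 42.841 15.406
2 4.976 30.953 30.434
3 4.230 22.363 43.207
4 3.595 16.158 54.065
5 3.056 11.674 63.294
6 2.598 8.434 71.139
7 2.208 6.094 77.807
final: 77.807 9.384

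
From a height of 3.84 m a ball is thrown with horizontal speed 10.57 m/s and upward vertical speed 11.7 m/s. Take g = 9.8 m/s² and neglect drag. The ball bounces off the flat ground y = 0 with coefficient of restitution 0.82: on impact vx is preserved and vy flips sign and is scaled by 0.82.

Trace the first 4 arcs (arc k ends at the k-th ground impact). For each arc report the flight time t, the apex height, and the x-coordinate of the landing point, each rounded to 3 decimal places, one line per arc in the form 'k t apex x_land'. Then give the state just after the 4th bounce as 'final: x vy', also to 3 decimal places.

Arc 1: start y=3.840, vy=11.700 → t=2.680, apex=10.824, x_land=28.329, impact vy=-14.566
  bounce: vy ← 0.82·14.566 = 11.944
Arc 2: start y=0.000, vy=11.944 → t=2.437, apex=7.278, x_land=54.094, impact vy=-11.944
  bounce: vy ← 0.82·11.944 = 9.794
Arc 3: start y=0.000, vy=9.794 → t=1.999, apex=4.894, x_land=75.220, impact vy=-9.794
  bounce: vy ← 0.82·9.794 = 8.031
Arc 4: start y=0.000, vy=8.031 → t=1.639, apex=3.291, x_land=92.544, impact vy=-8.031
  bounce: vy ← 0.82·8.031 = 6.585

1 2.680 10.824 28.329
2 2.437 7.278 54.094
3 1.999 4.894 75.220
4 1.639 3.291 92.544
final: 92.544 6.585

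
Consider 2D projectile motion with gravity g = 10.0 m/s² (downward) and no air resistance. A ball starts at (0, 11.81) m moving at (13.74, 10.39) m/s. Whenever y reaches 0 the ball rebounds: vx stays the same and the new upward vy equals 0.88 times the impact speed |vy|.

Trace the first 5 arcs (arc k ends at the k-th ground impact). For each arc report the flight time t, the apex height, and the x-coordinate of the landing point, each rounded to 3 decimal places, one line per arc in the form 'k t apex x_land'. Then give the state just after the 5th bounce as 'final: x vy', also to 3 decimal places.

1 2.894 17.208 39.765
2 3.265 13.326 84.627
3 2.873 10.319 124.105
4 2.528 7.991 158.846
5 2.225 6.188 189.418
final: 189.418 9.790

Arc 1: start y=11.810, vy=10.390 → t=2.894, apex=17.208, x_land=39.765, impact vy=-18.551
  bounce: vy ← 0.88·18.551 = 16.325
Arc 2: start y=0.000, vy=16.325 → t=3.265, apex=13.326, x_land=84.627, impact vy=-16.325
  bounce: vy ← 0.88·16.325 = 14.366
Arc 3: start y=0.000, vy=14.366 → t=2.873, apex=10.319, x_land=124.105, impact vy=-14.366
  bounce: vy ← 0.88·14.366 = 12.642
Arc 4: start y=0.000, vy=12.642 → t=2.528, apex=7.991, x_land=158.846, impact vy=-12.642
  bounce: vy ← 0.88·12.642 = 11.125
Arc 5: start y=0.000, vy=11.125 → t=2.225, apex=6.188, x_land=189.418, impact vy=-11.125
  bounce: vy ← 0.88·11.125 = 9.790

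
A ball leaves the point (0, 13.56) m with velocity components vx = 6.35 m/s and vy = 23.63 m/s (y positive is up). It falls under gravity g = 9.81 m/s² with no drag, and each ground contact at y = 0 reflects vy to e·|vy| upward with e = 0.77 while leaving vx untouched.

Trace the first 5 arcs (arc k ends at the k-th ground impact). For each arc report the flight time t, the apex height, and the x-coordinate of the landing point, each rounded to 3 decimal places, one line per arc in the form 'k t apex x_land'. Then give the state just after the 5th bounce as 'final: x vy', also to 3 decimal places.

Arc 1: start y=13.560, vy=23.630 → t=5.336, apex=42.020, x_land=33.881, impact vy=-28.713
  bounce: vy ← 0.77·28.713 = 22.109
Arc 2: start y=0.000, vy=22.109 → t=4.507, apex=24.913, x_land=62.503, impact vy=-22.109
  bounce: vy ← 0.77·22.109 = 17.024
Arc 3: start y=0.000, vy=17.024 → t=3.471, apex=14.771, x_land=84.542, impact vy=-17.024
  bounce: vy ← 0.77·17.024 = 13.108
Arc 4: start y=0.000, vy=13.108 → t=2.672, apex=8.758, x_land=101.512, impact vy=-13.108
  bounce: vy ← 0.77·13.108 = 10.093
Arc 5: start y=0.000, vy=10.093 → t=2.058, apex=5.193, x_land=114.579, impact vy=-10.093
  bounce: vy ← 0.77·10.093 = 7.772

1 5.336 42.020 33.881
2 4.507 24.913 62.503
3 3.471 14.771 84.542
4 2.672 8.758 101.512
5 2.058 5.193 114.579
final: 114.579 7.772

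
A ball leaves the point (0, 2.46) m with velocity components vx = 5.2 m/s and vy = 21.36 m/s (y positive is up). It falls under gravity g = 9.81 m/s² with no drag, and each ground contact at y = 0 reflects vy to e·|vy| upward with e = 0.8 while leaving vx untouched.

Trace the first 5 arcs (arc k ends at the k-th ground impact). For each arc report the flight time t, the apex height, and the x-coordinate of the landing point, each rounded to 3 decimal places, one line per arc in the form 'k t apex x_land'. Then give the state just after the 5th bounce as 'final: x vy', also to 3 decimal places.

Arc 1: start y=2.460, vy=21.360 → t=4.467, apex=25.714, x_land=23.228, impact vy=-22.461
  bounce: vy ← 0.8·22.461 = 17.969
Arc 2: start y=0.000, vy=17.969 → t=3.663, apex=16.457, x_land=42.278, impact vy=-17.969
  bounce: vy ← 0.8·17.969 = 14.375
Arc 3: start y=0.000, vy=14.375 → t=2.931, apex=10.533, x_land=57.518, impact vy=-14.375
  bounce: vy ← 0.8·14.375 = 11.500
Arc 4: start y=0.000, vy=11.500 → t=2.345, apex=6.741, x_land=69.710, impact vy=-11.500
  bounce: vy ← 0.8·11.500 = 9.200
Arc 5: start y=0.000, vy=9.200 → t=1.876, apex=4.314, x_land=79.464, impact vy=-9.200
  bounce: vy ← 0.8·9.200 = 7.360

1 4.467 25.714 23.228
2 3.663 16.457 42.278
3 2.931 10.533 57.518
4 2.345 6.741 69.710
5 1.876 4.314 79.464
final: 79.464 7.360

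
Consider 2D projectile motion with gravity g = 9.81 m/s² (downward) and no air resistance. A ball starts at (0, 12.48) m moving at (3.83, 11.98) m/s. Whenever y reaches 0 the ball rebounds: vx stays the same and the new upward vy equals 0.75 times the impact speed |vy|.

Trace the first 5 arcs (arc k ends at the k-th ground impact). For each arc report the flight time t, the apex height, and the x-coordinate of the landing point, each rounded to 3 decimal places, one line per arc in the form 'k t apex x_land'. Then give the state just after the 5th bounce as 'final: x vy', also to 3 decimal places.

1 3.230 19.795 12.371
2 3.013 11.135 23.912
3 2.260 6.263 32.568
4 1.695 3.523 39.060
5 1.271 1.982 43.929
final: 43.929 4.677

Arc 1: start y=12.480, vy=11.980 → t=3.230, apex=19.795, x_land=12.371, impact vy=-19.707
  bounce: vy ← 0.75·19.707 = 14.780
Arc 2: start y=0.000, vy=14.780 → t=3.013, apex=11.135, x_land=23.912, impact vy=-14.780
  bounce: vy ← 0.75·14.780 = 11.085
Arc 3: start y=0.000, vy=11.085 → t=2.260, apex=6.263, x_land=32.568, impact vy=-11.085
  bounce: vy ← 0.75·11.085 = 8.314
Arc 4: start y=0.000, vy=8.314 → t=1.695, apex=3.523, x_land=39.060, impact vy=-8.314
  bounce: vy ← 0.75·8.314 = 6.236
Arc 5: start y=0.000, vy=6.236 → t=1.271, apex=1.982, x_land=43.929, impact vy=-6.236
  bounce: vy ← 0.75·6.236 = 4.677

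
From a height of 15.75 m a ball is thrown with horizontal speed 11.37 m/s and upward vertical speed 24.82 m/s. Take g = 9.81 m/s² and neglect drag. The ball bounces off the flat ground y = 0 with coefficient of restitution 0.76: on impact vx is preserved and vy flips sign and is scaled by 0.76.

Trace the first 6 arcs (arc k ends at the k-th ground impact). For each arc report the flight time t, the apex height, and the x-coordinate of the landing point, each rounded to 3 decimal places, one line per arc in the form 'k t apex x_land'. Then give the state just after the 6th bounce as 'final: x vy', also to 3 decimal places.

Arc 1: start y=15.750, vy=24.820 → t=5.630, apex=47.148, x_land=64.018, impact vy=-30.415
  bounce: vy ← 0.76·30.415 = 23.115
Arc 2: start y=0.000, vy=23.115 → t=4.713, apex=27.233, x_land=117.600, impact vy=-23.115
  bounce: vy ← 0.76·23.115 = 17.567
Arc 3: start y=0.000, vy=17.567 → t=3.582, apex=15.730, x_land=158.322, impact vy=-17.567
  bounce: vy ← 0.76·17.567 = 13.351
Arc 4: start y=0.000, vy=13.351 → t=2.722, apex=9.085, x_land=189.271, impact vy=-13.351
  bounce: vy ← 0.76·13.351 = 10.147
Arc 5: start y=0.000, vy=10.147 → t=2.069, apex=5.248, x_land=212.792, impact vy=-10.147
  bounce: vy ← 0.76·10.147 = 7.712
Arc 6: start y=0.000, vy=7.712 → t=1.572, apex=3.031, x_land=230.668, impact vy=-7.712
  bounce: vy ← 0.76·7.712 = 5.861

1 5.630 47.148 64.018
2 4.713 27.233 117.600
3 3.582 15.730 158.322
4 2.722 9.085 189.271
5 2.069 5.248 212.792
6 1.572 3.031 230.668
final: 230.668 5.861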